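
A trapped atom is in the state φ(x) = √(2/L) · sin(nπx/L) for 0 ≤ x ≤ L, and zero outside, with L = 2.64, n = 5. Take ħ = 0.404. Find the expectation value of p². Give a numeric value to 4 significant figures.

5.778

p² φ = −ħ² d²φ/dx²; ⟨p²⟩ = −ħ² ∫ φ*·φ'' dx.
d/dx sin(nπx/L) = (nπ/L)·cos(nπx/L) and d²/dx² sin(nπx/L) = −(nπ/L)²·sin(nπx/L); on 0 ≤ x ≤ L, ∫sin²(nπx/L) dx = L/2 and ∫sin(nπx/L)·cos(nπx/L) dx = 0.
⟨p²⟩ = 5.7782.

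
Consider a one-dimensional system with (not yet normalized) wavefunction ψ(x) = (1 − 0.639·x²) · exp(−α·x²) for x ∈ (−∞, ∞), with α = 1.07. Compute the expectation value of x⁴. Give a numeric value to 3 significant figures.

0.0612

⟨x⁴⟩ = ∫ x⁴·|ψ|² dx / ∫|ψ|² dx (integrals over the domain).
Expand each integrand as polynomial × e^(−2αx²) and use ∫x^(2j)·e^(−2αx²) dx = (2j−1)!!/(4α)^j · √(π/(2α)), odd powers → 0; here √(π/(2α)) = 1.2116.
State is unnormalized: ∫|ψ|² dx = 0.93086, and ∫ψ*·x⁴·ψ dx = 0.056982, so ⟨x⁴⟩ = 0.056982 / 0.93086.
⟨x⁴⟩ = 0.061214.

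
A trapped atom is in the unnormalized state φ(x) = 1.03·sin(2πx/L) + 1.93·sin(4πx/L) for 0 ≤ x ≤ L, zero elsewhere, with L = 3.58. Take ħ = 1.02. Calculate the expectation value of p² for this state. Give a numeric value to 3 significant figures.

10.7

p² φ = −ħ² d²φ/dx²; ⟨p²⟩ = −ħ² ∫ φ*·φ'' dx / ∫|φ|² dx.
d²/dx² sin(jπx/L) = −(jπ/L)²·sin(jπx/L); on 0 ≤ x ≤ L, ∫sin²(jπx/L) dx = L/2 and ∫sin(jπx/L)·sin(lπx/L) dx = 0 for j ≠ l, so only diagonal terms survive in ∫|φ|² and ∫φ·φ″; ∫φ·φ′ dx = [φ²/2] between the walls = 0.
State is unnormalized: ∫|φ|² dx = 8.5666, and ∫φ*·(−ħ² φ'') dx = 91.557, so ⟨p²⟩ = 91.557 / 8.5666.
⟨p²⟩ = 10.688.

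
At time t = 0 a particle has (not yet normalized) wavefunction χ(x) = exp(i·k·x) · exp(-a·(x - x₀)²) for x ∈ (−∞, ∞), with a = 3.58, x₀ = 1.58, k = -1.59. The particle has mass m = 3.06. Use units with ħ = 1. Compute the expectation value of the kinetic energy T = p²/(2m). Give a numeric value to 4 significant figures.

T = −(ħ²/2m) d²/dx², so ⟨T⟩ = −(ħ²/2m) ∫ χ*·χ'' dx / ∫|χ|² dx; with m = 3.06.
Gaussian moments (u = x − x₀): ∫u^(2j)·e^(−2au²) du = (2j−1)!!/(4a)^j · √(π/(2a)), odd powers integrate to 0; here √(π/(2a)) = 0.66240. Derivatives: χ′ = (ik − 2au)·χ, χ″ = ((ik − 2au)² − 2a)·χ; the odd-in-u pieces drop out.
State is unnormalized: ∫|χ|² dx = 0.66240, and ∫χ*·(−ħ²/2m · χ'') dx = 0.66111, so ⟨T⟩ = 0.66111 / 0.66240.
⟨T⟩ = 0.99806.

0.9981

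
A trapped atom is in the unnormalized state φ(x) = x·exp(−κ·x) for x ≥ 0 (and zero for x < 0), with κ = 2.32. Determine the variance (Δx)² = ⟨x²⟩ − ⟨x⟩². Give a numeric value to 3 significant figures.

0.139

Compute ⟨x⟩ and ⟨x²⟩ separately, then (Δx)² = ⟨x²⟩ − ⟨x⟩².
Every integrand reduces to terms xʲ·e^(−2κx) on [0, ∞); use ∫₀^∞ xʲ·e^(−2κx) dx = j!/(2κ)^(j+1).
Normalization: ∫|φ|² dx = 0.020021.
⟨x⟩ = 0.64655 and ⟨x²⟩ = 0.55737.
(Δx)² = 0.55737 − (0.64655)² = 0.13934.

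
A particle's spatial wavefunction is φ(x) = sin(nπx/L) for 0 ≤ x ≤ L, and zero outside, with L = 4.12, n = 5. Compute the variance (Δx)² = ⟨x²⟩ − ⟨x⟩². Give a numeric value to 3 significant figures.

1.38

Compute ⟨x⟩ and ⟨x²⟩ separately, then (Δx)² = ⟨x²⟩ − ⟨x⟩².
With sin²θ = (1 − cos2θ)/2 on 0 ≤ x ≤ L: ∫sin²(nπx/L) dx = L/2, ∫x·sin²(nπx/L) dx = L²/4, ∫x²·sin²(nπx/L) dx = L³·(1/6 − 1/(4n²π²)); higher powers xᵏ the same way, integrating xᵏ·cos(2nπx/L) by parts.
Normalization: ∫|φ|² dx = 2.0600.
⟨x⟩ = 2.0600 and ⟨x²⟩ = 5.6237.
(Δx)² = 5.6237 − (2.0600)² = 1.3801.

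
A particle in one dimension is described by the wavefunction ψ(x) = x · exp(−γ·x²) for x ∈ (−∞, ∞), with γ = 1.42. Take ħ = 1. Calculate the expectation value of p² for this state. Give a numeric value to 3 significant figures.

p² ψ = −ħ² d²ψ/dx²; ⟨p²⟩ = −ħ² ∫ ψ*·ψ'' dx / ∫|ψ|² dx.
Expand each integrand as polynomial × e^(−2γx²) and use ∫x^(2j)·e^(−2γx²) dx = (2j−1)!!/(4γ)^j · √(π/(2γ)), odd powers → 0; here √(π/(2γ)) = 1.0518. Differentiate with the product rule, d/dx e^(−γx²) = −2γx·e^(−γx²).
State is unnormalized: ∫|ψ|² dx = 0.18517, and ∫ψ*·(−ħ² ψ'') dx = 0.78882, so ⟨p²⟩ = 0.78882 / 0.18517.
⟨p²⟩ = 4.2600.

4.26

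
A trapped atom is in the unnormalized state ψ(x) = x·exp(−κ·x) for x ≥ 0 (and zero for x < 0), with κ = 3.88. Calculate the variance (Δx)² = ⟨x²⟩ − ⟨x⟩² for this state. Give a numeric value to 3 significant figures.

Compute ⟨x⟩ and ⟨x²⟩ separately, then (Δx)² = ⟨x²⟩ − ⟨x⟩².
Every integrand reduces to terms xʲ·e^(−2κx) on [0, ∞); use ∫₀^∞ xʲ·e^(−2κx) dx = j!/(2κ)^(j+1).
Normalization: ∫|ψ|² dx = 0.0042800.
⟨x⟩ = 0.38660 and ⟨x²⟩ = 0.19928.
(Δx)² = 0.19928 − (0.38660)² = 0.049819.

0.0498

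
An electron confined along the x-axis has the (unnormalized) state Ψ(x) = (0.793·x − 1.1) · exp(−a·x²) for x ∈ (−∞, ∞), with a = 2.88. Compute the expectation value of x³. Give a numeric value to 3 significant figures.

-0.0312

⟨x³⟩ = ∫ x³·|Ψ|² dx / ∫|Ψ|² dx (integrals over the domain).
Expand each integrand as polynomial × e^(−2ax²) and use ∫x^(2j)·e^(−2ax²) dx = (2j−1)!!/(4a)^j · √(π/(2a)), odd powers → 0; here √(π/(2a)) = 0.73852.
State is unnormalized: ∫|Ψ|² dx = 0.93393, and ∫Ψ*·x³·Ψ dx = -0.029126, so ⟨x³⟩ = -0.029126 / 0.93393.
⟨x³⟩ = -0.031186.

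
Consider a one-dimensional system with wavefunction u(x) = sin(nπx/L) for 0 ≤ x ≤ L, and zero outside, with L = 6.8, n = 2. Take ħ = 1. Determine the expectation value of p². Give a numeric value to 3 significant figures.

0.854

p² u = −ħ² d²u/dx²; ⟨p²⟩ = −ħ² ∫ u*·u'' dx / ∫|u|² dx.
d/dx sin(nπx/L) = (nπ/L)·cos(nπx/L) and d²/dx² sin(nπx/L) = −(nπ/L)²·sin(nπx/L); on 0 ≤ x ≤ L, ∫sin²(nπx/L) dx = L/2 and ∫sin(nπx/L)·cos(nπx/L) dx = 0.
State is unnormalized: ∫|u|² dx = 3.4000, and ∫u*·(−ħ² u'') dx = 2.9028, so ⟨p²⟩ = 2.9028 / 3.4000.
⟨p²⟩ = 0.85377.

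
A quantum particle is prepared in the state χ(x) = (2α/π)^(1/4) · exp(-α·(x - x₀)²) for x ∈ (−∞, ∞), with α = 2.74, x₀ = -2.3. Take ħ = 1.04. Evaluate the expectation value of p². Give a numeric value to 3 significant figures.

p² χ = −ħ² d²χ/dx²; ⟨p²⟩ = −ħ² ∫ χ*·χ'' dx.
Gaussian moments (u = x − x₀): ∫u^(2j)·e^(−2αu²) du = (2j−1)!!/(4α)^j · √(π/(2α)), odd powers integrate to 0; here √(π/(2α)) = 0.75715. Derivatives: d/dx e^(−αu²) = −2αu·e^(−αu²), d²/dx² e^(−αu²) = (4α²u² − 2α)·e^(−αu²).
⟨p²⟩ = 2.9636.

2.96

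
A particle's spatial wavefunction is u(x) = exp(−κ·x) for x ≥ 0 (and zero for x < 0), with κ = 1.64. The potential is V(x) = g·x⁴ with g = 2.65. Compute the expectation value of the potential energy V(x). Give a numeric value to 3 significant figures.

⟨V⟩ = ∫ V(x)·|u|² dx / ∫|u|² dx.
Every integrand reduces to terms xʲ·e^(−2κx) on [0, ∞); use ∫₀^∞ xʲ·e^(−2κx) dx = j!/(2κ)^(j+1).
State is unnormalized: ∫|u|² dx = 0.30488, and ∫u*·V(x)·u dx = 0.16753, so ⟨V⟩ = 0.16753 / 0.30488.
⟨V⟩ = 0.54949.

0.549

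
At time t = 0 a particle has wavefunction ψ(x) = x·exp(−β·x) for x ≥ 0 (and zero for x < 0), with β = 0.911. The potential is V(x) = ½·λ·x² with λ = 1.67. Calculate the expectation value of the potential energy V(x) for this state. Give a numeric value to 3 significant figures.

3.02

⟨V⟩ = ∫ V(x)·|ψ|² dx / ∫|ψ|² dx.
Every integrand reduces to terms xʲ·e^(−2βx) on [0, ∞); use ∫₀^∞ xʲ·e^(−2βx) dx = j!/(2β)^(j+1).
State is unnormalized: ∫|ψ|² dx = 0.33066, and ∫ψ*·V(x)·ψ dx = 0.99806, so ⟨V⟩ = 0.99806 / 0.33066.
⟨V⟩ = 3.0184.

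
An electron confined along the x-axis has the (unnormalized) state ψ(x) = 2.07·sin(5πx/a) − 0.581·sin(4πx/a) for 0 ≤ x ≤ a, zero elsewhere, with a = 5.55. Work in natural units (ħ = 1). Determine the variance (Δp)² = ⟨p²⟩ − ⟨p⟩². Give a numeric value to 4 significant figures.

Compute ⟨p⟩ and ⟨p²⟩ separately; (Δp)² = ⟨p²⟩ − ⟨p⟩².
d²/dx² sin(jπx/a) = −(jπ/a)²·sin(jπx/a); on 0 ≤ x ≤ a, ∫sin²(jπx/a) dx = a/2 and ∫sin(jπx/a)·sin(lπx/a) dx = 0 for j ≠ l, so only diagonal terms survive in ∫|ψ|² and ∫ψ·ψ″; ∫ψ·ψ′ dx = [ψ²/2] between the walls = 0.
Normalization: ∫|ψ|² dx = 12.827.
⟨p⟩ = 0.0000 and ⟨p²⟩ = 7.7998.
(Δp)² = 7.7998 − (0.0000)² = 7.7998.

7.800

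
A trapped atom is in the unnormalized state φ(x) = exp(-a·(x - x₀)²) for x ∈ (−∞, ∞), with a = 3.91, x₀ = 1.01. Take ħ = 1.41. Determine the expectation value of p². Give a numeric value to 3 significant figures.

p² φ = −ħ² d²φ/dx²; ⟨p²⟩ = −ħ² ∫ φ*·φ'' dx / ∫|φ|² dx.
Gaussian moments (u = x − x₀): ∫u^(2j)·e^(−2au²) du = (2j−1)!!/(4a)^j · √(π/(2a)), odd powers integrate to 0; here √(π/(2a)) = 0.63383. Derivatives: d/dx e^(−au²) = −2au·e^(−au²), d²/dx² e^(−au²) = (4a²u² − 2a)·e^(−au²).
State is unnormalized: ∫|φ|² dx = 0.63383, and ∫φ*·(−ħ² φ'') dx = 4.9270, so ⟨p²⟩ = 4.9270 / 0.63383.
⟨p²⟩ = 7.7735.

7.77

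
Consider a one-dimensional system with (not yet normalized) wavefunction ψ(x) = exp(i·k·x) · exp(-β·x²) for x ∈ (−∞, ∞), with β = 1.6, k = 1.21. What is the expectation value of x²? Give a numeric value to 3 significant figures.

0.156

⟨x²⟩ = ∫ x²·|ψ|² dx / ∫|ψ|² dx (integrals over the domain).
Gaussian moments: ∫x^(2j)·e^(−2βx²) dx = (2j−1)!!/(4β)^j · √(π/(2β)), odd powers integrate to 0; here √(π/(2β)) = 0.99083.
State is unnormalized: ∫|ψ|² dx = 0.99083, and ∫ψ*·x²·ψ dx = 0.15482, so ⟨x²⟩ = 0.15482 / 0.99083.
⟨x²⟩ = 0.15625.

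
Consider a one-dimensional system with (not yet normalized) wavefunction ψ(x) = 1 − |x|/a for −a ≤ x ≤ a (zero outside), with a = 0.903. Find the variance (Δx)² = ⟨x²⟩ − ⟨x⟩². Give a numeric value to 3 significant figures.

Compute ⟨x⟩ and ⟨x²⟩ separately, then (Δx)² = ⟨x²⟩ − ⟨x⟩².
ψ is even, so ∫ over [−a, a] = 2∫₀ᵃ with ψ = 1 − x/a there: ∫₀ᵃ (1 − x/a)² dx = a/3, ∫₀ᵃ x²(1 − x/a)² dx = a³/30, ∫₀ᵃ x⁴(1 − x/a)² dx = a⁵/105.
Normalization: ∫|ψ|² dx = 0.60200.
⟨x⟩ = 0.0000 and ⟨x²⟩ = 0.081541.
(Δx)² = 0.081541 − (0.0000)² = 0.081541.

0.0815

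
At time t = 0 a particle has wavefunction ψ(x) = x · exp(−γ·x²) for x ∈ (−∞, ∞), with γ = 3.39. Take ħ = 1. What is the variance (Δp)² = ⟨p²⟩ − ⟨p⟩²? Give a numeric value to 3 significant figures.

Compute ⟨p⟩ and ⟨p²⟩ separately; (Δp)² = ⟨p²⟩ − ⟨p⟩².
Expand each integrand as polynomial × e^(−2γx²) and use ∫x^(2j)·e^(−2γx²) dx = (2j−1)!!/(4γ)^j · √(π/(2γ)), odd powers → 0; here √(π/(2γ)) = 0.68071. Differentiate with the product rule, d/dx e^(−γx²) = −2γx·e^(−γx²).
Normalization: ∫|ψ|² dx = 0.050200.
⟨p⟩ = 0.0000 and ⟨p²⟩ = 10.170.
(Δp)² = 10.170 − (0.0000)² = 10.170.

10.2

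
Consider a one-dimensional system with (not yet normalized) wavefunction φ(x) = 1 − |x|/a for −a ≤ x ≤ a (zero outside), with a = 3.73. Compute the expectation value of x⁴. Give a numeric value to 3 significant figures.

⟨x⁴⟩ = ∫ x⁴·|φ|² dx / ∫|φ|² dx (integrals over the domain).
φ is even, so ∫ over [−a, a] = 2∫₀ᵃ with φ = 1 − x/a there: ∫₀ᵃ (1 − x/a)² dx = a/3, ∫₀ᵃ x²(1 − x/a)² dx = a³/30, ∫₀ᵃ x⁴(1 − x/a)² dx = a⁵/105.
State is unnormalized: ∫|φ|² dx = 2.4867, and ∫φ*·x⁴·φ dx = 13.753, so ⟨x⁴⟩ = 13.753 / 2.4867.
⟨x⁴⟩ = 5.5305.

5.53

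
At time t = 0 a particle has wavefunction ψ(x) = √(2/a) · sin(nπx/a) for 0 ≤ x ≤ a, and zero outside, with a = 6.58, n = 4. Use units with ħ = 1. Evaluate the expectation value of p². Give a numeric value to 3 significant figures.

3.65

p² ψ = −ħ² d²ψ/dx²; ⟨p²⟩ = −ħ² ∫ ψ*·ψ'' dx.
d/dx sin(nπx/a) = (nπ/a)·cos(nπx/a) and d²/dx² sin(nπx/a) = −(nπ/a)²·sin(nπx/a); on 0 ≤ x ≤ a, ∫sin²(nπx/a) dx = a/2 and ∫sin(nπx/a)·cos(nπx/a) dx = 0.
⟨p²⟩ = 3.6473.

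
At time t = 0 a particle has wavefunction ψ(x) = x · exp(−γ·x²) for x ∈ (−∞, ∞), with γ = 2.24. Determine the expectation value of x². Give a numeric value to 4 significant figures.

⟨x²⟩ = ∫ x²·|ψ|² dx / ∫|ψ|² dx (integrals over the domain).
Expand each integrand as polynomial × e^(−2γx²) and use ∫x^(2j)·e^(−2γx²) dx = (2j−1)!!/(4γ)^j · √(π/(2γ)), odd powers → 0; here √(π/(2γ)) = 0.83741.
State is unnormalized: ∫|ψ|² dx = 0.093460, and ∫ψ*·x²·ψ dx = 0.031293, so ⟨x²⟩ = 0.031293 / 0.093460.
⟨x²⟩ = 0.33482.

0.3348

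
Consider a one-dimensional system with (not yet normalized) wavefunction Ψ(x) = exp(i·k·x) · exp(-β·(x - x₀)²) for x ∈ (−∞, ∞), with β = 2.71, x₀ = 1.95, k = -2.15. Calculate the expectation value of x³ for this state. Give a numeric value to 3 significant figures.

7.95

⟨x³⟩ = ∫ x³·|Ψ|² dx / ∫|Ψ|² dx (integrals over the domain).
Gaussian moments (u = x − x₀): ∫u^(2j)·e^(−2βu²) du = (2j−1)!!/(4β)^j · √(π/(2β)), odd powers integrate to 0; here √(π/(2β)) = 0.76133.
State is unnormalized: ∫|Ψ|² dx = 0.76133, and ∫Ψ*·x³·Ψ dx = 6.0561, so ⟨x³⟩ = 6.0561 / 0.76133.
⟨x³⟩ = 7.9545.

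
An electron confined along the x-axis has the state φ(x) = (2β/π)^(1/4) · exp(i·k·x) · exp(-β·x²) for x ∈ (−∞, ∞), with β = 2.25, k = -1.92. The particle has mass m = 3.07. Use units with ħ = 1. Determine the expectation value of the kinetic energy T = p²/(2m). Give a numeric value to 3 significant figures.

0.967

T = −(ħ²/2m) d²/dx², so ⟨T⟩ = −(ħ²/2m) ∫ φ*·φ'' dx; with m = 3.07.
Gaussian moments: ∫x^(2j)·e^(−2βx²) dx = (2j−1)!!/(4β)^j · √(π/(2β)), odd powers integrate to 0; here √(π/(2β)) = 0.83554. Derivatives: φ′ = (ik − 2βx)·φ, φ″ = ((ik − 2βx)² − 2β)·φ; the odd-in-x pieces drop out.
⟨T⟩ = 0.96684.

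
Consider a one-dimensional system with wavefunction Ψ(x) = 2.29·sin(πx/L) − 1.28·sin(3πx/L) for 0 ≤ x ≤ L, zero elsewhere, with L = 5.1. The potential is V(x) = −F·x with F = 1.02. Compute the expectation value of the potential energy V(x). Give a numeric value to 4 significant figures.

-2.601

⟨V⟩ = ∫ V(x)·|Ψ|² dx / ∫|Ψ|² dx.
On 0 ≤ x ≤ L (j ≠ l): ∫sin²(jπx/L) dx = L/2, ∫sin(jπx/L)·sin(lπx/L) dx = 0; diagonal moments ∫x·sin²(jπx/L) dx = L²/4, ∫x²·sin²(jπx/L) dx = L³·(1/6 − 1/(4j²π²)); cross terms ∫x·sin(jπx/L)·sin(lπx/L) dx = 0 for j + l even and −4jlL²/(π²(j² − l²)²) for j + l odd, ∫x²·sin(jπx/L)·sin(lπx/L) dx = (−1)^(j+l)·4jlL³/(π²(j² − l²)²); higher powers the same way via product-to-sum and parts.
State is unnormalized: ∫|Ψ|² dx = 17.550, and ∫Ψ*·V(x)·Ψ dx = -45.649, so ⟨V⟩ = -45.649 / 17.550.
⟨V⟩ = -2.6010.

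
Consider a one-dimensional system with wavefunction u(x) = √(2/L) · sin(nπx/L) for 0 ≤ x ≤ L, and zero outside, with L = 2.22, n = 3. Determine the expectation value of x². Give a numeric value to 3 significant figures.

⟨x²⟩ = ∫ x²·|u|² dx (integrals over the domain).
With sin²θ = (1 − cos2θ)/2 on 0 ≤ x ≤ L: ∫sin²(nπx/L) dx = L/2, ∫x·sin²(nπx/L) dx = L²/4, ∫x²·sin²(nπx/L) dx = L³·(1/6 − 1/(4n²π²)); higher powers xᵏ the same way, integrating xᵏ·cos(2nπx/L) by parts.
⟨x²⟩ = 1.6151.

1.62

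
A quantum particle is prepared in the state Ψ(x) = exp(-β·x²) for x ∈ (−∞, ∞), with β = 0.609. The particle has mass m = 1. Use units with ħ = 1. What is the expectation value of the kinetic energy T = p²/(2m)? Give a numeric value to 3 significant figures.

T = −(ħ²/2m) d²/dx², so ⟨T⟩ = −(ħ²/2m) ∫ Ψ*·Ψ'' dx / ∫|Ψ|² dx; with m = 1.
Gaussian moments: ∫x^(2j)·e^(−2βx²) dx = (2j−1)!!/(4β)^j · √(π/(2β)), odd powers integrate to 0; here √(π/(2β)) = 1.6060. Derivatives: d/dx e^(−βx²) = −2βx·e^(−βx²), d²/dx² e^(−βx²) = (4β²x² − 2β)·e^(−βx²).
State is unnormalized: ∫|Ψ|² dx = 1.6060, and ∫Ψ*·(−ħ²/2m · Ψ'') dx = 0.48903, so ⟨T⟩ = 0.48903 / 1.6060.
⟨T⟩ = 0.30450.

0.305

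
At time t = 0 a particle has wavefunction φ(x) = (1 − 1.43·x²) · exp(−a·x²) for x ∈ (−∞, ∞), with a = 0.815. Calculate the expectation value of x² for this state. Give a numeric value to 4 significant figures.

⟨x²⟩ = ∫ x²·|φ|² dx / ∫|φ|² dx (integrals over the domain).
Expand each integrand as polynomial × e^(−2ax²) and use ∫x^(2j)·e^(−2ax²) dx = (2j−1)!!/(4a)^j · √(π/(2a)), odd powers → 0; here √(π/(2a)) = 1.3883.
State is unnormalized: ∫|φ|² dx = 0.97172, and ∫φ*·x²·φ dx = 0.53416, so ⟨x²⟩ = 0.53416 / 0.97172.
⟨x²⟩ = 0.54970.

0.5497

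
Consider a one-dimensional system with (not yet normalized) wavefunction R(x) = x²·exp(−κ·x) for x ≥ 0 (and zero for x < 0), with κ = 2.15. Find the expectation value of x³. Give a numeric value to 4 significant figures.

⟨x³⟩ = ∫ x³·|R|² dx / ∫|R|² dx (integrals over the domain).
Every integrand reduces to terms xʲ·e^(−2κx) on [0, ∞); use ∫₀^∞ xʲ·e^(−2κx) dx = j!/(2κ)^(j+1).
State is unnormalized: ∫|R|² dx = 0.016326, and ∫R*·x³·R dx = 0.043120, so ⟨x³⟩ = 0.043120 / 0.016326.
⟨x³⟩ = 2.6413.

2.641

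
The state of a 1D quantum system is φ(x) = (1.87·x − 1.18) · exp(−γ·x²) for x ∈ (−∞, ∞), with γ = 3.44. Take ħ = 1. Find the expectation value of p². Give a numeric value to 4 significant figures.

p² φ = −ħ² d²φ/dx²; ⟨p²⟩ = −ħ² ∫ φ*·φ'' dx / ∫|φ|² dx.
Expand each integrand as polynomial × e^(−2γx²) and use ∫x^(2j)·e^(−2γx²) dx = (2j−1)!!/(4γ)^j · √(π/(2γ)), odd powers → 0; here √(π/(2γ)) = 0.67574. Differentiate with the product rule, d/dx e^(−γx²) = −2γx·e^(−γx²).
State is unnormalized: ∫|φ|² dx = 1.1126, and ∫φ*·(−ħ² φ'') dx = 5.0090, so ⟨p²⟩ = 5.0090 / 1.1126.
⟨p²⟩ = 4.5019.

4.502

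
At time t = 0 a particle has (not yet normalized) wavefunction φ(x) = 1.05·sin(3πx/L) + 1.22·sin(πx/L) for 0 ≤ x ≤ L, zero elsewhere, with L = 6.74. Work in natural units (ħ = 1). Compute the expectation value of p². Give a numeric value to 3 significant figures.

p² φ = −ħ² d²φ/dx²; ⟨p²⟩ = −ħ² ∫ φ*·φ'' dx / ∫|φ|² dx.
d²/dx² sin(jπx/L) = −(jπ/L)²·sin(jπx/L); on 0 ≤ x ≤ L, ∫sin²(jπx/L) dx = L/2 and ∫sin(jπx/L)·sin(lπx/L) dx = 0 for j ≠ l, so only diagonal terms survive in ∫|φ|² and ∫φ·φ″; ∫φ·φ′ dx = [φ²/2] between the walls = 0.
State is unnormalized: ∫|φ|² dx = 8.7313, and ∫φ*·(−ħ² φ'') dx = 8.3547, so ⟨p²⟩ = 8.3547 / 8.7313.
⟨p²⟩ = 0.95686.

0.957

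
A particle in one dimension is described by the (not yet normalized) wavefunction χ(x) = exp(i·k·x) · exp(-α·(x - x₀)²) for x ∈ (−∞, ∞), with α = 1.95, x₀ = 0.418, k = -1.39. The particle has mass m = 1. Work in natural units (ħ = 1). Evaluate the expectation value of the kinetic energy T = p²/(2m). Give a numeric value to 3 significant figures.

1.94

T = −(ħ²/2m) d²/dx², so ⟨T⟩ = −(ħ²/2m) ∫ χ*·χ'' dx / ∫|χ|² dx; with m = 1.
Gaussian moments (u = x − x₀): ∫u^(2j)·e^(−2αu²) du = (2j−1)!!/(4α)^j · √(π/(2α)), odd powers integrate to 0; here √(π/(2α)) = 0.89752. Derivatives: χ′ = (ik − 2αu)·χ, χ″ = ((ik − 2αu)² − 2α)·χ; the odd-in-u pieces drop out.
State is unnormalized: ∫|χ|² dx = 0.89752, and ∫χ*·(−ħ²/2m · χ'') dx = 1.7421, so ⟨T⟩ = 1.7421 / 0.89752.
⟨T⟩ = 1.9411.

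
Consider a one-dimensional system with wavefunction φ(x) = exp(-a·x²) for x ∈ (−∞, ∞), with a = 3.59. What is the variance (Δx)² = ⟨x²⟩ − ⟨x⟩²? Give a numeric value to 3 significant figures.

0.0696

Compute ⟨x⟩ and ⟨x²⟩ separately, then (Δx)² = ⟨x²⟩ − ⟨x⟩².
Gaussian moments: ∫x^(2j)·e^(−2ax²) dx = (2j−1)!!/(4a)^j · √(π/(2a)), odd powers integrate to 0; here √(π/(2a)) = 0.66147.
Normalization: ∫|φ|² dx = 0.66147.
⟨x⟩ = 0.0000 and ⟨x²⟩ = 0.069638.
(Δx)² = 0.069638 − (0.0000)² = 0.069638.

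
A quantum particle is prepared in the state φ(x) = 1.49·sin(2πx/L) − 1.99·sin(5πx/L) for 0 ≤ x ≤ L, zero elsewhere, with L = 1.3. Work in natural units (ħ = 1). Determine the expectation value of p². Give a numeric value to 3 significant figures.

102.

p² φ = −ħ² d²φ/dx²; ⟨p²⟩ = −ħ² ∫ φ*·φ'' dx / ∫|φ|² dx.
d²/dx² sin(jπx/L) = −(jπ/L)²·sin(jπx/L); on 0 ≤ x ≤ L, ∫sin²(jπx/L) dx = L/2 and ∫sin(jπx/L)·sin(lπx/L) dx = 0 for j ≠ l, so only diagonal terms survive in ∫|φ|² and ∫φ·φ″; ∫φ·φ′ dx = [φ²/2] between the walls = 0.
State is unnormalized: ∫|φ|² dx = 4.0171, and ∫φ*·(−ħ² φ'') dx = 409.52, so ⟨p²⟩ = 409.52 / 4.0171.
⟨p²⟩ = 101.94.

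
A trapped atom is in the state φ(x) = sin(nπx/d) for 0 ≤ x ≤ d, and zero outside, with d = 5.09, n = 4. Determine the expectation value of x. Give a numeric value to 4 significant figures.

⟨x⟩ = ∫ x·|φ|² dx / ∫|φ|² dx (integrals over the domain).
With sin²θ = (1 − cos2θ)/2 on 0 ≤ x ≤ d: ∫sin²(nπx/d) dx = d/2, ∫x·sin²(nπx/d) dx = d²/4, ∫x²·sin²(nπx/d) dx = d³·(1/6 − 1/(4n²π²)); higher powers xᵏ the same way, integrating xᵏ·cos(2nπx/d) by parts.
State is unnormalized: ∫|φ|² dx = 2.5450, and ∫φ*·x·φ dx = 6.4770, so ⟨x⟩ = 6.4770 / 2.5450.
⟨x⟩ = 2.5450.

2.545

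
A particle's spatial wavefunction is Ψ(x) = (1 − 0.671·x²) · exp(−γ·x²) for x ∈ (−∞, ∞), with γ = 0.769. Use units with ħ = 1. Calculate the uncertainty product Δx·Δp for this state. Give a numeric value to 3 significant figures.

0.599

Δx = √(⟨x²⟩−⟨x⟩²), Δp = √(⟨p²⟩−⟨p⟩²).
Expand each integrand as polynomial × e^(−2γx²) and use ∫x^(2j)·e^(−2γx²) dx = (2j−1)!!/(4γ)^j · √(π/(2γ)), odd powers → 0; here √(π/(2γ)) = 1.4292. Differentiate with the product rule, d/dx e^(−γx²) = −2γx·e^(−γx²).
Normalization: ∫|Ψ|² dx = 1.0097.
⟨x⟩ = 0.0000, ⟨x²⟩ = 0.18634 ⇒ Δx = 0.43167.
⟨p⟩ = 0.0000, ⟨p²⟩ = 1.9260 ⇒ Δp = 1.3878.
Δx·Δp = 0.59907.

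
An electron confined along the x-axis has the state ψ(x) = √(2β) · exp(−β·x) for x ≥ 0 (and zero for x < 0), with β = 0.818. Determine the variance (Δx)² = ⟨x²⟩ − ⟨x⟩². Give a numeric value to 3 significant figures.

0.374

Compute ⟨x⟩ and ⟨x²⟩ separately, then (Δx)² = ⟨x²⟩ − ⟨x⟩².
Every integrand reduces to terms xʲ·e^(−2βx) on [0, ∞); use ∫₀^∞ xʲ·e^(−2βx) dx = j!/(2β)^(j+1).
⟨x⟩ = 0.61125 and ⟨x²⟩ = 0.74725.
(Δx)² = 0.74725 − (0.61125)² = 0.37362.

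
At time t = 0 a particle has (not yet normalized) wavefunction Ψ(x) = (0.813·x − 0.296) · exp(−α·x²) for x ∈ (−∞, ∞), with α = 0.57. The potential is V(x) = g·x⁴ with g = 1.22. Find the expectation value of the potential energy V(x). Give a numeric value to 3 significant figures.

2.87

⟨V⟩ = ∫ V(x)·|Ψ|² dx / ∫|Ψ|² dx.
Expand each integrand as polynomial × e^(−2αx²) and use ∫x^(2j)·e^(−2αx²) dx = (2j−1)!!/(4α)^j · √(π/(2α)), odd powers → 0; here √(π/(2α)) = 1.6601.
State is unnormalized: ∫|Ψ|² dx = 0.62670, and ∫Ψ*·V(x)·Ψ dx = 1.7965, so ⟨V⟩ = 1.7965 / 0.62670.
⟨V⟩ = 2.8667.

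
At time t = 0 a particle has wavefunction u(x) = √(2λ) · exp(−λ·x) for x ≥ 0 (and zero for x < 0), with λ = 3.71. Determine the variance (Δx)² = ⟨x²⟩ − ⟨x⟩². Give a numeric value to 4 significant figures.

0.01816

Compute ⟨x⟩ and ⟨x²⟩ separately, then (Δx)² = ⟨x²⟩ − ⟨x⟩².
Every integrand reduces to terms xʲ·e^(−2λx) on [0, ∞); use ∫₀^∞ xʲ·e^(−2λx) dx = j!/(2λ)^(j+1).
⟨x⟩ = 0.13477 and ⟨x²⟩ = 0.036326.
(Δx)² = 0.036326 − (0.13477)² = 0.018163.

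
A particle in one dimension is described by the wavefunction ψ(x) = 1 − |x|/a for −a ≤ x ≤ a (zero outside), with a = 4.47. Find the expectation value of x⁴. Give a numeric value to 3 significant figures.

11.4

⟨x⁴⟩ = ∫ x⁴·|ψ|² dx / ∫|ψ|² dx (integrals over the domain).
ψ is even, so ∫ over [−a, a] = 2∫₀ᵃ with ψ = 1 − x/a there: ∫₀ᵃ (1 − x/a)² dx = a/3, ∫₀ᵃ x²(1 − x/a)² dx = a³/30, ∫₀ᵃ x⁴(1 − x/a)² dx = a⁵/105.
State is unnormalized: ∫|ψ|² dx = 2.9800, and ∫ψ*·x⁴·ψ dx = 33.992, so ⟨x⁴⟩ = 33.992 / 2.9800.
⟨x⁴⟩ = 11.407.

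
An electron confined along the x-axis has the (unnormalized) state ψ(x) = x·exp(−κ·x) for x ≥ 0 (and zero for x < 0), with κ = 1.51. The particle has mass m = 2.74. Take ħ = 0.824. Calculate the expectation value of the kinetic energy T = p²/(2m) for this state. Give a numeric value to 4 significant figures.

T = −(ħ²/2m) d²/dx², so ⟨T⟩ = −(ħ²/2m) ∫ ψ*·ψ'' dx / ∫|ψ|² dx; with m = 2.74.
Differentiate x·exp(−κ·x) with the product rule; every integrand then reduces to terms xʲ·e^(−2κx) on [0, ∞), with ∫₀^∞ xʲ·e^(−2κx) dx = j!/(2κ)^(j+1).
State is unnormalized: ∫|ψ|² dx = 0.072612, and ∫ψ*·(−ħ²/2m · ψ'') dx = 0.020513, so ⟨T⟩ = 0.020513 / 0.072612.
⟨T⟩ = 0.28251.

0.2825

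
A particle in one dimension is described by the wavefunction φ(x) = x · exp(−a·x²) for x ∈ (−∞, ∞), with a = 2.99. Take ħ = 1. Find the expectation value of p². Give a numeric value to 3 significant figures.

p² φ = −ħ² d²φ/dx²; ⟨p²⟩ = −ħ² ∫ φ*·φ'' dx / ∫|φ|² dx.
Expand each integrand as polynomial × e^(−2ax²) and use ∫x^(2j)·e^(−2ax²) dx = (2j−1)!!/(4a)^j · √(π/(2a)), odd powers → 0; here √(π/(2a)) = 0.72481. Differentiate with the product rule, d/dx e^(−ax²) = −2ax·e^(−ax²).
State is unnormalized: ∫|φ|² dx = 0.060603, and ∫φ*·(−ħ² φ'') dx = 0.54361, so ⟨p²⟩ = 0.54361 / 0.060603.
⟨p²⟩ = 8.9700.

8.97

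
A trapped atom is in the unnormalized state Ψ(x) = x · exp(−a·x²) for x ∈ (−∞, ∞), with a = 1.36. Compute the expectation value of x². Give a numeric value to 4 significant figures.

⟨x²⟩ = ∫ x²·|Ψ|² dx / ∫|Ψ|² dx (integrals over the domain).
Expand each integrand as polynomial × e^(−2ax²) and use ∫x^(2j)·e^(−2ax²) dx = (2j−1)!!/(4a)^j · √(π/(2a)), odd powers → 0; here √(π/(2a)) = 1.0747.
State is unnormalized: ∫|Ψ|² dx = 0.19756, and ∫Ψ*·x²·Ψ dx = 0.10895, so ⟨x²⟩ = 0.10895 / 0.19756.
⟨x²⟩ = 0.55147.

0.5515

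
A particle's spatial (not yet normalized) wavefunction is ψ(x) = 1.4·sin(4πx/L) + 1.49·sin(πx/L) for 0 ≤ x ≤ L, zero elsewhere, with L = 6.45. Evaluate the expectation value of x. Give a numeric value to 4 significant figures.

⟨x⟩ = ∫ x·|ψ|² dx / ∫|ψ|² dx (integrals over the domain).
On 0 ≤ x ≤ L (j ≠ l): ∫sin²(jπx/L) dx = L/2, ∫sin(jπx/L)·sin(lπx/L) dx = 0; diagonal moments ∫x·sin²(jπx/L) dx = L²/4, ∫x²·sin²(jπx/L) dx = L³·(1/6 − 1/(4j²π²)); cross terms ∫x·sin(jπx/L)·sin(lπx/L) dx = 0 for j + l even and −4jlL²/(π²(j² − l²)²) for j + l odd, ∫x²·sin(jπx/L)·sin(lπx/L) dx = (−1)^(j+l)·4jlL³/(π²(j² − l²)²); higher powers the same way via product-to-sum and parts.
State is unnormalized: ∫|ψ|² dx = 13.481, and ∫ψ*·x·ψ dx = 42.225, so ⟨x⟩ = 42.225 / 13.481.
⟨x⟩ = 3.1322.

3.132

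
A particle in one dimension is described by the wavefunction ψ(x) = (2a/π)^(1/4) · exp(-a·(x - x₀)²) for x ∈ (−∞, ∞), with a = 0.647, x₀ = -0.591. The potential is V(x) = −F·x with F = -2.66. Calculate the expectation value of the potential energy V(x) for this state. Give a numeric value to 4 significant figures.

⟨V⟩ = ∫ V(x)·|ψ|² dx.
Gaussian moments (u = x − x₀): ∫u^(2j)·e^(−2au²) du = (2j−1)!!/(4a)^j · √(π/(2a)), odd powers integrate to 0; here √(π/(2a)) = 1.5581.
⟨V⟩ = -1.5721.

-1.572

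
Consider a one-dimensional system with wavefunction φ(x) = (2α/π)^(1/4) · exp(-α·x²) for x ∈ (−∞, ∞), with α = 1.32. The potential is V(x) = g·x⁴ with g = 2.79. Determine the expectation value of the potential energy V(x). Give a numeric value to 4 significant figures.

0.3002

⟨V⟩ = ∫ V(x)·|φ|² dx.
Gaussian moments: ∫x^(2j)·e^(−2αx²) dx = (2j−1)!!/(4α)^j · √(π/(2α)), odd powers integrate to 0; here √(π/(2α)) = 1.0909.
⟨V⟩ = 0.30023.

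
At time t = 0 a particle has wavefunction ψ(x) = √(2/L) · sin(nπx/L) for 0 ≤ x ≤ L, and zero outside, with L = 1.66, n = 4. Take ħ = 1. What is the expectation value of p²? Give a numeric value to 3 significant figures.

57.3

p² ψ = −ħ² d²ψ/dx²; ⟨p²⟩ = −ħ² ∫ ψ*·ψ'' dx.
d/dx sin(nπx/L) = (nπ/L)·cos(nπx/L) and d²/dx² sin(nπx/L) = −(nπ/L)²·sin(nπx/L); on 0 ≤ x ≤ L, ∫sin²(nπx/L) dx = L/2 and ∫sin(nπx/L)·cos(nπx/L) dx = 0.
⟨p²⟩ = 57.306.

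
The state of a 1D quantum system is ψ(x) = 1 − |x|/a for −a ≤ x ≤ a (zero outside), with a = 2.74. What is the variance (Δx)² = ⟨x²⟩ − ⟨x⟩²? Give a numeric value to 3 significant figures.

Compute ⟨x⟩ and ⟨x²⟩ separately, then (Δx)² = ⟨x²⟩ − ⟨x⟩².
ψ is even, so ∫ over [−a, a] = 2∫₀ᵃ with ψ = 1 − x/a there: ∫₀ᵃ (1 − x/a)² dx = a/3, ∫₀ᵃ x²(1 − x/a)² dx = a³/30, ∫₀ᵃ x⁴(1 − x/a)² dx = a⁵/105.
Normalization: ∫|ψ|² dx = 1.8267.
⟨x⟩ = 0.0000 and ⟨x²⟩ = 0.75076.
(Δx)² = 0.75076 − (0.0000)² = 0.75076.

0.751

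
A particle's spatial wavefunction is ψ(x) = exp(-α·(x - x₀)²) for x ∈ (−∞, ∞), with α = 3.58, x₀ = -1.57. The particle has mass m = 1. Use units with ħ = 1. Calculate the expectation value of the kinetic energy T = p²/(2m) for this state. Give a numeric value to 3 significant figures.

1.79

T = −(ħ²/2m) d²/dx², so ⟨T⟩ = −(ħ²/2m) ∫ ψ*·ψ'' dx / ∫|ψ|² dx; with m = 1.
Gaussian moments (u = x − x₀): ∫u^(2j)·e^(−2αu²) du = (2j−1)!!/(4α)^j · √(π/(2α)), odd powers integrate to 0; here √(π/(2α)) = 0.66240. Derivatives: d/dx e^(−αu²) = −2αu·e^(−αu²), d²/dx² e^(−αu²) = (4α²u² − 2α)·e^(−αu²).
State is unnormalized: ∫|ψ|² dx = 0.66240, and ∫ψ*·(−ħ²/2m · ψ'') dx = 1.1857, so ⟨T⟩ = 1.1857 / 0.66240.
⟨T⟩ = 1.7900.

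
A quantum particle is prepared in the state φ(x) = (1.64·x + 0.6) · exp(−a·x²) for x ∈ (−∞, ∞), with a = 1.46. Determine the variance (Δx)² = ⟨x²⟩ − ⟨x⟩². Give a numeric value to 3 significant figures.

Compute ⟨x⟩ and ⟨x²⟩ separately, then (Δx)² = ⟨x²⟩ − ⟨x⟩².
Expand each integrand as polynomial × e^(−2ax²) and use ∫x^(2j)·e^(−2ax²) dx = (2j−1)!!/(4a)^j · √(π/(2a)), odd powers → 0; here √(π/(2a)) = 1.0373.
Normalization: ∫|φ|² dx = 0.85111.
⟨x⟩ = 0.41068 and ⟨x²⟩ = 0.36345.
(Δx)² = 0.36345 − (0.41068)² = 0.19479.

0.195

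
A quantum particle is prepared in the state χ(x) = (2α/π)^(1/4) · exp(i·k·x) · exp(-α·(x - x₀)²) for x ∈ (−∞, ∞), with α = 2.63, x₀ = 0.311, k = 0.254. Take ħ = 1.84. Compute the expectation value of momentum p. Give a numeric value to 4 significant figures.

0.4674

p χ = −iħ dχ/dx; then ⟨p⟩ = ∫ χ*·(pχ) dx.
Gaussian moments (u = x − x₀): ∫u^(2j)·e^(−2αu²) du = (2j−1)!!/(4α)^j · √(π/(2α)), odd powers integrate to 0; here √(π/(2α)) = 0.77283. Derivatives: χ′ = (ik − 2αu)·χ, χ″ = ((ik − 2αu)² − 2α)·χ; the odd-in-u pieces drop out.
⟨p⟩ = 0.46736.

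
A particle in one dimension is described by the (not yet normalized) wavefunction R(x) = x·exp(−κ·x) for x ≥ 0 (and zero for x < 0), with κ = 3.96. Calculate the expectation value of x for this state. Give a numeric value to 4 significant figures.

0.3788

⟨x⟩ = ∫ x·|R|² dx / ∫|R|² dx (integrals over the domain).
Every integrand reduces to terms xʲ·e^(−2κx) on [0, ∞); use ∫₀^∞ xʲ·e^(−2κx) dx = j!/(2κ)^(j+1).
State is unnormalized: ∫|R|² dx = 0.0040258, and ∫R*·x·R dx = 0.0015249, so ⟨x⟩ = 0.0015249 / 0.0040258.
⟨x⟩ = 0.37879.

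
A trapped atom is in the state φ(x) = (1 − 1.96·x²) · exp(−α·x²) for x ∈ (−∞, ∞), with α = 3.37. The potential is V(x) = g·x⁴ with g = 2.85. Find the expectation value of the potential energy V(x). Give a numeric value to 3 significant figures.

⟨V⟩ = ∫ V(x)·|φ|² dx / ∫|φ|² dx.
Expand each integrand as polynomial × e^(−2αx²) and use ∫x^(2j)·e^(−2αx²) dx = (2j−1)!!/(4α)^j · √(π/(2α)), odd powers → 0; here √(π/(2α)) = 0.68272.
State is unnormalized: ∫|φ|² dx = 0.52749, and ∫φ*·V(x)·φ dx = 0.0091856, so ⟨V⟩ = 0.0091856 / 0.52749.
⟨V⟩ = 0.017414.

0.0174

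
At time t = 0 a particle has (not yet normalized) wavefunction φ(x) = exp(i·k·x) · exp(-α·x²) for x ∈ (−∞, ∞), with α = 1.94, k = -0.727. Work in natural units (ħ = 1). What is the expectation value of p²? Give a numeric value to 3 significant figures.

2.47

p² φ = −ħ² d²φ/dx²; ⟨p²⟩ = −ħ² ∫ φ*·φ'' dx / ∫|φ|² dx.
Gaussian moments: ∫x^(2j)·e^(−2αx²) dx = (2j−1)!!/(4α)^j · √(π/(2α)), odd powers integrate to 0; here √(π/(2α)) = 0.89983. Derivatives: φ′ = (ik − 2αx)·φ, φ″ = ((ik − 2αx)² − 2α)·φ; the odd-in-x pieces drop out.
State is unnormalized: ∫|φ|² dx = 0.89983, and ∫φ*·(−ħ² φ'') dx = 2.2212, so ⟨p²⟩ = 2.2212 / 0.89983.
⟨p²⟩ = 2.4685.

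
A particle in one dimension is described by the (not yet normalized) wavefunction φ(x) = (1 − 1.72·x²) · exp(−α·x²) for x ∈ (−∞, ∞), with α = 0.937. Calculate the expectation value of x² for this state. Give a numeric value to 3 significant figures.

0.525

⟨x²⟩ = ∫ x²·|φ|² dx / ∫|φ|² dx (integrals over the domain).
Expand each integrand as polynomial × e^(−2αx²) and use ∫x^(2j)·e^(−2αx²) dx = (2j−1)!!/(4α)^j · √(π/(2α)), odd powers → 0; here √(π/(2α)) = 1.2948.
State is unnormalized: ∫|φ|² dx = 0.92443, and ∫φ*·x²·φ dx = 0.48555, so ⟨x²⟩ = 0.48555 / 0.92443.
⟨x²⟩ = 0.52524.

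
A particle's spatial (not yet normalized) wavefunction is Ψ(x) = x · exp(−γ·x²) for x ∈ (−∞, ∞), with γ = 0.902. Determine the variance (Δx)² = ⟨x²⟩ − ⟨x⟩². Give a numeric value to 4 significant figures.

Compute ⟨x⟩ and ⟨x²⟩ separately, then (Δx)² = ⟨x²⟩ − ⟨x⟩².
Expand each integrand as polynomial × e^(−2γx²) and use ∫x^(2j)·e^(−2γx²) dx = (2j−1)!!/(4γ)^j · √(π/(2γ)), odd powers → 0; here √(π/(2γ)) = 1.3196.
Normalization: ∫|Ψ|² dx = 0.36575.
⟨x⟩ = 0.0000 and ⟨x²⟩ = 0.83149.
(Δx)² = 0.83149 − (0.0000)² = 0.83149.

0.8315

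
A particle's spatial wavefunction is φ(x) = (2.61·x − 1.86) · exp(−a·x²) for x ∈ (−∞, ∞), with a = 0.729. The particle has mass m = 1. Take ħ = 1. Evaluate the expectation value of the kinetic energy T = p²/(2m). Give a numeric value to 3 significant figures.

T = −(ħ²/2m) d²/dx², so ⟨T⟩ = −(ħ²/2m) ∫ φ*·φ'' dx / ∫|φ|² dx; with m = 1.
Expand each integrand as polynomial × e^(−2ax²) and use ∫x^(2j)·e^(−2ax²) dx = (2j−1)!!/(4a)^j · √(π/(2a)), odd powers → 0; here √(π/(2a)) = 1.4679. Differentiate with the product rule, d/dx e^(−ax²) = −2ax·e^(−ax²).
State is unnormalized: ∫|φ|² dx = 8.5075, and ∫φ*·(−ħ²/2m · φ'') dx = 5.6009, so ⟨T⟩ = 5.6009 / 8.5075.
⟨T⟩ = 0.65834.

0.658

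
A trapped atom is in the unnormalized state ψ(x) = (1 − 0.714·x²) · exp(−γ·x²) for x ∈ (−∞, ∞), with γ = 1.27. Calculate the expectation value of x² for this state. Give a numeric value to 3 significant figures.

⟨x²⟩ = ∫ x²·|ψ|² dx / ∫|ψ|² dx (integrals over the domain).
Expand each integrand as polynomial × e^(−2γx²) and use ∫x^(2j)·e^(−2γx²) dx = (2j−1)!!/(4γ)^j · √(π/(2γ)), odd powers → 0; here √(π/(2γ)) = 1.1121.
State is unnormalized: ∫|ψ|² dx = 0.86542, and ∫ψ*·x²·ψ dx = 0.099176, so ⟨x²⟩ = 0.099176 / 0.86542.
⟨x²⟩ = 0.11460.

0.115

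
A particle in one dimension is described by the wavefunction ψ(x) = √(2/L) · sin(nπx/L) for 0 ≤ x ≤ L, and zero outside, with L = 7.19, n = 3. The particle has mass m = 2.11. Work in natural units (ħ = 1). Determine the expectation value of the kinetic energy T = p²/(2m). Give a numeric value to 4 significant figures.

0.4072

T = −(ħ²/2m) d²/dx², so ⟨T⟩ = −(ħ²/2m) ∫ ψ*·ψ'' dx; with m = 2.11.
d/dx sin(nπx/L) = (nπ/L)·cos(nπx/L) and d²/dx² sin(nπx/L) = −(nπ/L)²·sin(nπx/L); on 0 ≤ x ≤ L, ∫sin²(nπx/L) dx = L/2 and ∫sin(nπx/L)·cos(nπx/L) dx = 0.
⟨T⟩ = 0.40717.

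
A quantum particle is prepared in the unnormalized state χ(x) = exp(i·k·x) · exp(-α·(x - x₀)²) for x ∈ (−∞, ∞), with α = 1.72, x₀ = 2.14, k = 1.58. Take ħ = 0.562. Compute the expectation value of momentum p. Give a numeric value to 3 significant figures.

p χ = −iħ dχ/dx; then ⟨p⟩ = ∫ χ*·(pχ) dx / ∫|χ|² dx.
Gaussian moments (u = x − x₀): ∫u^(2j)·e^(−2αu²) du = (2j−1)!!/(4α)^j · √(π/(2α)), odd powers integrate to 0; here √(π/(2α)) = 0.95564. Derivatives: χ′ = (ik − 2αu)·χ, χ″ = ((ik − 2αu)² − 2α)·χ; the odd-in-u pieces drop out.
State is unnormalized: ∫|χ|² dx = 0.95564, and ∫χ*·(−iħ χ') dx = 0.84857, so ⟨p⟩ = 0.84857 / 0.95564.
⟨p⟩ = 0.88796.

0.888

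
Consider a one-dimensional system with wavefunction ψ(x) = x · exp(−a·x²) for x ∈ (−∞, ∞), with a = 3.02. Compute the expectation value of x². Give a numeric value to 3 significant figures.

⟨x²⟩ = ∫ x²·|ψ|² dx / ∫|ψ|² dx (integrals over the domain).
Expand each integrand as polynomial × e^(−2ax²) and use ∫x^(2j)·e^(−2ax²) dx = (2j−1)!!/(4a)^j · √(π/(2a)), odd powers → 0; here √(π/(2a)) = 0.72120.
State is unnormalized: ∫|ψ|² dx = 0.059702, and ∫ψ*·x²·ψ dx = 0.014827, so ⟨x²⟩ = 0.014827 / 0.059702.
⟨x²⟩ = 0.24834.

0.248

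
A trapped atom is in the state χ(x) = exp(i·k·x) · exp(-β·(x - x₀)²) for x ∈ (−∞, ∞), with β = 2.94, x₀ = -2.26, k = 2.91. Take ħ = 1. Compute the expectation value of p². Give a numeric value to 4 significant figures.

11.41

p² χ = −ħ² d²χ/dx²; ⟨p²⟩ = −ħ² ∫ χ*·χ'' dx / ∫|χ|² dx.
Gaussian moments (u = x − x₀): ∫u^(2j)·e^(−2βu²) du = (2j−1)!!/(4β)^j · √(π/(2β)), odd powers integrate to 0; here √(π/(2β)) = 0.73095. Derivatives: χ′ = (ik − 2βu)·χ, χ″ = ((ik − 2βu)² − 2β)·χ; the odd-in-u pieces drop out.
State is unnormalized: ∫|χ|² dx = 0.73095, and ∫χ*·(−ħ² χ'') dx = 8.3387, so ⟨p²⟩ = 8.3387 / 0.73095.
⟨p²⟩ = 11.408.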